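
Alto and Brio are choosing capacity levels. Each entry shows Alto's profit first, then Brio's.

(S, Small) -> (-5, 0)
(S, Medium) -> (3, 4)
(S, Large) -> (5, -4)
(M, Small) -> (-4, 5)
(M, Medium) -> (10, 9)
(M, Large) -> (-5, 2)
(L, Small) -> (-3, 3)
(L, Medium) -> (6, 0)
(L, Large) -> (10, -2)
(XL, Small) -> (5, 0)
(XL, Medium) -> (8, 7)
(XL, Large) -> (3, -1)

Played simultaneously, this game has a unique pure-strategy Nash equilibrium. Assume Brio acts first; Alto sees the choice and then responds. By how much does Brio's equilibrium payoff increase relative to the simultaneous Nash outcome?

0

Backward induction with Brio moving first.
- Small: BR = XL, leader payoff 0.
- Medium: BR = M, leader payoff 9.
- Large: BR = L, leader payoff -2.
Among 0, 9, -2, the best is 9 at Medium. Subgame-perfect outcome: (M, Medium) with payoffs (10, 9).
Now find the simultaneous Nash equilibrium.
Alto's best replies: Small→XL; Medium→M; Large→L.
Brio's best replies: S→Medium; M→Medium; L→Small; XL→Medium.
The unique mutual best reply is (M, Medium), giving (10, 9).
Brio's commitment gain: 9 − 9 = 0.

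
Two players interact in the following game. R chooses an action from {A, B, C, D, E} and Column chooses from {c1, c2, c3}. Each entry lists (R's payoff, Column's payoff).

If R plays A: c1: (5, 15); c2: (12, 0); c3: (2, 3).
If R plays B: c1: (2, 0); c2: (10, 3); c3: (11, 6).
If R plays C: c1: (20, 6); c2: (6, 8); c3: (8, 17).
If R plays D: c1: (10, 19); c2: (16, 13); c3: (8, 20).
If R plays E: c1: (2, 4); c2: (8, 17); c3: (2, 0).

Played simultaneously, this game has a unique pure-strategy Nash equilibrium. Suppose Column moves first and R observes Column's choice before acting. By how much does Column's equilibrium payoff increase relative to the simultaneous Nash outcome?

Solve by backward induction (Column leads).
- c1: BR = C, leader payoff 6.
- c2: BR = D, leader payoff 13.
- c3: BR = B, leader payoff 6.
Maximizing over 6, 13, 6, Column chooses c2. Subgame-perfect outcome: (D, c2) with payoffs (16, 13).
For the simultaneous game, intersect best replies.
R's best replies: c1→C; c2→D; c3→B.
Column's best replies: A→c1; B→c3; C→c3; D→c3; E→c2.
Only (B, c3) has each player best-responding; Nash payoffs (11, 6).
Column's commitment gain: 13 − 6 = 7.

7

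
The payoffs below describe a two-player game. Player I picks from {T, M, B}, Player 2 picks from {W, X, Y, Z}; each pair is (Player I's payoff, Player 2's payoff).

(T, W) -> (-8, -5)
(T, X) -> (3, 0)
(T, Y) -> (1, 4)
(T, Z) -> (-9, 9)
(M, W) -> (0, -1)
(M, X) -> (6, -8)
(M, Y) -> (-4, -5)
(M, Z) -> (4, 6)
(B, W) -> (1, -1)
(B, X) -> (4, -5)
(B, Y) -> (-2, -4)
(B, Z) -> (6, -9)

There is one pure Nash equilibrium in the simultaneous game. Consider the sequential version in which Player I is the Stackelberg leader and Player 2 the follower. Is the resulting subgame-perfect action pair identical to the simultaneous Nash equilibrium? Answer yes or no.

Work backward from Player 2's decision.
- T: BR = Z, leader payoff -9.
- M: BR = Z, leader payoff 4.
- B: BR = W, leader payoff 1.
Maximizing over -9, 4, 1, Player I chooses M. Subgame-perfect outcome: (M, Z) with payoffs (4, 6).
Now find the simultaneous Nash equilibrium.
Player I's best replies: W→B; X→M; Y→T; Z→B.
Player 2's best replies: T→Z; M→Z; B→W.
Only (B, W) has each player best-responding; Nash payoffs (1, -1).
Sequential outcome (M, Z) differs from the Nash profile (B, W).

no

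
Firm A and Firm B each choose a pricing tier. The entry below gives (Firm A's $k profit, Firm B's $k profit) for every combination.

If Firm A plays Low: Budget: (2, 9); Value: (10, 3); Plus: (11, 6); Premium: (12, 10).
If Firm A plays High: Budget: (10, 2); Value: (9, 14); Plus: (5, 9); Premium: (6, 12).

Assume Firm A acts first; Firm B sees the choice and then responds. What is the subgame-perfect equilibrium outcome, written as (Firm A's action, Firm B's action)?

(Low, Premium)

Firm B best-responds to each possible Firm A move:
- Low: Firm B compares 9, 3, 6, 10 and picks Premium; Firm A would get 12.
- High: Firm B compares 2, 14, 9, 12 and picks Value; Firm A would get 9.
Among 12, 9, the best is 12 at Low. Subgame-perfect outcome: (Low, Premium) with payoffs (12, 10).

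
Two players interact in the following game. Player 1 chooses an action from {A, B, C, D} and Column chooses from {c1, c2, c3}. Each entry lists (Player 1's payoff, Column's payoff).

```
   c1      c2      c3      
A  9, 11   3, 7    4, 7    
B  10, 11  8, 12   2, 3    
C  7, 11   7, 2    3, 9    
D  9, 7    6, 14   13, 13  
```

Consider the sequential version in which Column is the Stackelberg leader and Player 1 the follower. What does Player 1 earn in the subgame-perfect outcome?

Solve by backward induction (Column leads).
- c1: Player 1 compares 9, 10, 7, 9 and picks B; Column would get 11.
- c2: Player 1 compares 3, 8, 7, 6 and picks B; Column would get 12.
- c3: Player 1 compares 4, 2, 3, 13 and picks D; Column would get 13.
Among 11, 12, 13, the best is 13 at c3. Subgame-perfect outcome: (D, c3) with payoffs (13, 13).

13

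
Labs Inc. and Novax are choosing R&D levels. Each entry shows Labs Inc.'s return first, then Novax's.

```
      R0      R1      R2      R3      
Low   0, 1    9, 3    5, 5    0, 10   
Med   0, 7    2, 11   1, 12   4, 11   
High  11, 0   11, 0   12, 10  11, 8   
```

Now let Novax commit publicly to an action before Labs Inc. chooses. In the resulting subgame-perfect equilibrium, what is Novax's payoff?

10

Labs Inc. best-responds to each possible Novax move:
- R0: Labs Inc. compares 0, 0, 11 and picks High; Novax would get 0.
- R1: Labs Inc. compares 9, 2, 11 and picks High; Novax would get 0.
- R2: Labs Inc. compares 5, 1, 12 and picks High; Novax would get 10.
- R3: Labs Inc. compares 0, 4, 11 and picks High; Novax would get 8.
Novax's induced payoffs are 0, 0, 10, 8, so Novax commits to R2. Subgame-perfect outcome: (High, R2) with payoffs (12, 10).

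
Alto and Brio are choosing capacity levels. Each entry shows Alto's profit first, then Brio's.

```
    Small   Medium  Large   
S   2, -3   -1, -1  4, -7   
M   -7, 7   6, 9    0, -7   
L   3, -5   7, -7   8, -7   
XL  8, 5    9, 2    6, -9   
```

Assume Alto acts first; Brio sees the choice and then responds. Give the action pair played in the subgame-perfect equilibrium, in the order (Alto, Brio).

(XL, Small)

Solve by backward induction (Alto leads).
- S: Brio compares -3, -1, -7 and picks Medium; Alto would get -1.
- M: Brio compares 7, 9, -7 and picks Medium; Alto would get 6.
- L: Brio compares -5, -7, -7 and picks Small; Alto would get 3.
- XL: Brio compares 5, 2, -9 and picks Small; Alto would get 8.
Maximizing over -1, 6, 3, 8, Alto chooses XL. Subgame-perfect outcome: (XL, Small) with payoffs (8, 5).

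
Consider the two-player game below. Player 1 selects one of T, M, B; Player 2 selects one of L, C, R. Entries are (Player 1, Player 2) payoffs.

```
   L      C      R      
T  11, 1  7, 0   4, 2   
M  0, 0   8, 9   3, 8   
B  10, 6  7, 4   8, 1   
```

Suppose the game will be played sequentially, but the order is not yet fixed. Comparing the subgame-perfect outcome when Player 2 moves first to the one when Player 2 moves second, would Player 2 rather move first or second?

If Player 1 leads: Player 2's best replies are T→R, M→C, B→L; Player 1's induced payoffs 4, 8, 10; outcome (B, L), payoffs (10, 6).
If Player 2 leads: Player 1's best replies are L→T, C→M, R→B; Player 2's induced payoffs 1, 9, 1; outcome (M, C), payoffs (8, 9).
Player 2 gets 9 moving first and 6 moving second, so Player 2 prefers to move first.

first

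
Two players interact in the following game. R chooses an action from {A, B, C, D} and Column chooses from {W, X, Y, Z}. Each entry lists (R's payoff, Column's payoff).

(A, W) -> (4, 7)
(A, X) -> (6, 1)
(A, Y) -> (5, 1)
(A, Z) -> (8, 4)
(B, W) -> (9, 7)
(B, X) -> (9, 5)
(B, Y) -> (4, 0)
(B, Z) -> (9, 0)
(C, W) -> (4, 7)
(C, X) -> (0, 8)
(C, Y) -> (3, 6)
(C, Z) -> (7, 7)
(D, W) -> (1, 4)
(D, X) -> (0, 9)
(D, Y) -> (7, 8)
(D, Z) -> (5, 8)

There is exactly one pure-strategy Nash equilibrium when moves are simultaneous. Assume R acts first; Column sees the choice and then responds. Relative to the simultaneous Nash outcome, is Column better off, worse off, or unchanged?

unchanged

Column best-responds to each possible R move:
- A: Column compares 7, 1, 1, 4 and picks W; R would get 4.
- B: Column compares 7, 5, 0, 0 and picks W; R would get 9.
- C: Column compares 7, 8, 6, 7 and picks X; R would get 0.
- D: Column compares 4, 9, 8, 8 and picks X; R would get 0.
R's induced payoffs are 4, 9, 0, 0, so R commits to B. Subgame-perfect outcome: (B, W) with payoffs (9, 7).
Now find the simultaneous Nash equilibrium.
R's best replies: W→B; X→B; Y→D; Z→B.
Column's best replies: A→W; B→W; C→X; D→X.
Only (B, W) has each player best-responding; Nash payoffs (9, 7).
Column earns 7 sequentially versus 7 at the Nash outcome: unchanged.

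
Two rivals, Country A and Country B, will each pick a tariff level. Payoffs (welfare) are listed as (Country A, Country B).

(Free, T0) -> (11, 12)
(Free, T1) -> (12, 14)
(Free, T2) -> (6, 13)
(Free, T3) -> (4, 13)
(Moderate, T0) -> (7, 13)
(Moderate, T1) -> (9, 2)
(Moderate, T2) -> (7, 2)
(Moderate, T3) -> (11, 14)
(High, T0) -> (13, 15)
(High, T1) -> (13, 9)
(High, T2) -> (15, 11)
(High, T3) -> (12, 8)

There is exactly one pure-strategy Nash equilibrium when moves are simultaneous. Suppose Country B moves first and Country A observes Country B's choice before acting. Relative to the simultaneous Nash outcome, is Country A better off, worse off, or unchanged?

Country A best-responds to each possible Country B move:
- T0: Country A compares 11, 7, 13 and picks High; Country B would get 15.
- T1: Country A compares 12, 9, 13 and picks High; Country B would get 9.
- T2: Country A compares 6, 7, 15 and picks High; Country B would get 11.
- T3: Country A compares 4, 11, 12 and picks High; Country B would get 8.
Among 15, 9, 11, 8, the best is 15 at T0. Subgame-perfect outcome: (High, T0) with payoffs (13, 15).
Under simultaneous play:
Country A's best replies: T0→High; T1→High; T2→High; T3→High.
Country B's best replies: Free→T1; Moderate→T3; High→T0.
Only (High, T0) has each player best-responding; Nash payoffs (13, 15).
Country A earns 13 sequentially versus 13 at the Nash outcome: unchanged.

unchanged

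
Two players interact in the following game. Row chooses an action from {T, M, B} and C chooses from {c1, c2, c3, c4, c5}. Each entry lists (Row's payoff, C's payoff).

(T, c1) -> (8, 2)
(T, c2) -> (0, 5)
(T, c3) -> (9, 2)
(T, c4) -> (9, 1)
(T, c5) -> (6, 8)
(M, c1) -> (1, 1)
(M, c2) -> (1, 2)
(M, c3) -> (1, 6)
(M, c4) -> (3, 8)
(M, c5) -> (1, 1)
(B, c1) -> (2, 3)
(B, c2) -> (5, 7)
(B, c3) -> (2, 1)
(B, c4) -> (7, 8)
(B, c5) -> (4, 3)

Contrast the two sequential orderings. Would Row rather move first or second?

If Row leads: C's best replies are T→c5, M→c4, B→c4; Row's induced payoffs 6, 3, 7; outcome (B, c4), payoffs (7, 8).
If C leads: Row's best replies are c1→T, c2→B, c3→T, c4→T, c5→T; C's induced payoffs 2, 7, 2, 1, 8; outcome (T, c5), payoffs (6, 8).
Row gets 7 moving first and 6 moving second, so Row prefers to move first.

first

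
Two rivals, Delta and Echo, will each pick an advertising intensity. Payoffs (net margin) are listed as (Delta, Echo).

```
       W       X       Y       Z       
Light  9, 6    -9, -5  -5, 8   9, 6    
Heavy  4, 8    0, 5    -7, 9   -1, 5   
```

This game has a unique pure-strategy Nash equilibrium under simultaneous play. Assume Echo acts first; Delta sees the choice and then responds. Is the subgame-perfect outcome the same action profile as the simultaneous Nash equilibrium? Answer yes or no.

Delta best-responds to each possible Echo move:
- W → Delta plays Light (best of 9, 4); Echo gets 6.
- X → Delta plays Heavy (best of -9, 0); Echo gets 5.
- Y → Delta plays Light (best of -5, -7); Echo gets 8.
- Z → Delta plays Light (best of 9, -1); Echo gets 6.
Maximizing over 6, 5, 8, 6, Echo chooses Y. Subgame-perfect outcome: (Light, Y) with payoffs (-5, 8).
For the simultaneous game, intersect best replies.
Delta's best replies: W→Light; X→Heavy; Y→Light; Z→Light.
Echo's best replies: Light→Y; Heavy→Y.
Only (Light, Y) has each player best-responding; Nash payoffs (-5, 8).
Sequential outcome (Light, Y) coincides with the Nash profile (Light, Y).

yes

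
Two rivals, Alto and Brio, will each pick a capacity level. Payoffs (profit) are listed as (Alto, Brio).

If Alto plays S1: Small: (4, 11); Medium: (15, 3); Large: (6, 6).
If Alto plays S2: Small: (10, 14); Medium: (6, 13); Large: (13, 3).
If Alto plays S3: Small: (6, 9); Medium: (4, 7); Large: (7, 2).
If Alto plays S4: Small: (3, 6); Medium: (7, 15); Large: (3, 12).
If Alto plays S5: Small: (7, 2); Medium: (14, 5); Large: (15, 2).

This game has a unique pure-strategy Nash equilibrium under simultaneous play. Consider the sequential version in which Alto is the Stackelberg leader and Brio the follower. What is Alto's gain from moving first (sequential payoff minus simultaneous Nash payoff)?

4

Solve by backward induction (Alto leads).
- S1 → Brio plays Small (best of 11, 3, 6); Alto gets 4.
- S2 → Brio plays Small (best of 14, 13, 3); Alto gets 10.
- S3 → Brio plays Small (best of 9, 7, 2); Alto gets 6.
- S4 → Brio plays Medium (best of 6, 15, 12); Alto gets 7.
- S5 → Brio plays Medium (best of 2, 5, 2); Alto gets 14.
Among 4, 10, 6, 7, 14, the best is 14 at S5. Subgame-perfect outcome: (S5, Medium) with payoffs (14, 5).
For the simultaneous game, intersect best replies.
Alto's best replies: Small→S2; Medium→S1; Large→S5.
Brio's best replies: S1→Small; S2→Small; S3→Small; S4→Medium; S5→Medium.
Only (S2, Small) has each player best-responding; Nash payoffs (10, 14).
Alto's commitment gain: 14 − 10 = 4.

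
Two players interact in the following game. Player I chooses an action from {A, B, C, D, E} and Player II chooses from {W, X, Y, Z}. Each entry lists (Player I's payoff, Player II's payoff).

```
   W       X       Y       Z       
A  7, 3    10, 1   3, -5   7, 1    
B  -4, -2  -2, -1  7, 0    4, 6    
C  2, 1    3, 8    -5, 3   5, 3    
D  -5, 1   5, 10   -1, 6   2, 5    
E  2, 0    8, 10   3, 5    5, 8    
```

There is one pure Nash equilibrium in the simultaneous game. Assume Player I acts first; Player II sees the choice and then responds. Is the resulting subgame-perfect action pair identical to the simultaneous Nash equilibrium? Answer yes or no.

no

Backward induction with Player I moving first.
- A: BR = W, leader payoff 7.
- B: BR = Z, leader payoff 4.
- C: BR = X, leader payoff 3.
- D: BR = X, leader payoff 5.
- E: BR = X, leader payoff 8.
Player I's induced payoffs are 7, 4, 3, 5, 8, so Player I commits to E. Subgame-perfect outcome: (E, X) with payoffs (8, 10).
Now find the simultaneous Nash equilibrium.
Player I's best replies: W→A; X→A; Y→B; Z→A.
Player II's best replies: A→W; B→Z; C→X; D→X; E→X.
The unique mutual best reply is (A, W), giving (7, 3).
Sequential outcome (E, X) differs from the Nash profile (A, W).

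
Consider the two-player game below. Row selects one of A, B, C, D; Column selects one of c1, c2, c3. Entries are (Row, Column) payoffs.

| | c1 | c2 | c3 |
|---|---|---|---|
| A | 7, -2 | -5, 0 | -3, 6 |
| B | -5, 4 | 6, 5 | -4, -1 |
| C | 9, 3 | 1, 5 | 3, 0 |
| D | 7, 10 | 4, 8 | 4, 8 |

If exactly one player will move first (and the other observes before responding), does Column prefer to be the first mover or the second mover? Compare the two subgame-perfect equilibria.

second

If Row leads: Column's best replies are A→c3, B→c2, C→c2, D→c1; Row's induced payoffs -3, 6, 1, 7; outcome (D, c1), payoffs (7, 10).
If Column leads: Row's best replies are c1→C, c2→B, c3→D; Column's induced payoffs 3, 5, 8; outcome (D, c3), payoffs (4, 8).
Column gets 8 moving first and 10 moving second, so Column prefers to move second.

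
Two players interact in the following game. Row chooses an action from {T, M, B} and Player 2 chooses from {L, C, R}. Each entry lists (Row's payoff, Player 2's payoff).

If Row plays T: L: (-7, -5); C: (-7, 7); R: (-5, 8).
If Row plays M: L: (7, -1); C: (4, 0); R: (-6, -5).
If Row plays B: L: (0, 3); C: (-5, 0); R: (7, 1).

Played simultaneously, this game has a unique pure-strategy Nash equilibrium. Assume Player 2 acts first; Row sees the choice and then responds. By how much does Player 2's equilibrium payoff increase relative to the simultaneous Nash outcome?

Backward induction with Player 2 moving first.
- L: BR = M, leader payoff -1.
- C: BR = M, leader payoff 0.
- R: BR = B, leader payoff 1.
Maximizing over -1, 0, 1, Player 2 chooses R. Subgame-perfect outcome: (B, R) with payoffs (7, 1).
Now find the simultaneous Nash equilibrium.
Row's best replies: L→M; C→M; R→B.
Player 2's best replies: T→R; M→C; B→L.
The unique mutual best reply is (M, C), giving (4, 0).
Player 2's commitment gain: 1 − 0 = 1.

1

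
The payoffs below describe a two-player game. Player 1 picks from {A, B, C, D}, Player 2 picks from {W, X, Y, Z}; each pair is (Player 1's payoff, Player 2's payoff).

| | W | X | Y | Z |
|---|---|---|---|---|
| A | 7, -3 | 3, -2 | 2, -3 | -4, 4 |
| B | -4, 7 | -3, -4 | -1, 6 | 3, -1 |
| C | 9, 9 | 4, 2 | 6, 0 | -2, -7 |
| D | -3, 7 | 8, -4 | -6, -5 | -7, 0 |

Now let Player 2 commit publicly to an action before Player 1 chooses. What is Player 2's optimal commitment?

Solve by backward induction (Player 2 leads).
- W: BR = C, leader payoff 9.
- X: BR = D, leader payoff -4.
- Y: BR = C, leader payoff 0.
- Z: BR = B, leader payoff -1.
Maximizing over 9, -4, 0, -1, Player 2 chooses W. Subgame-perfect outcome: (C, W) with payoffs (9, 9).

W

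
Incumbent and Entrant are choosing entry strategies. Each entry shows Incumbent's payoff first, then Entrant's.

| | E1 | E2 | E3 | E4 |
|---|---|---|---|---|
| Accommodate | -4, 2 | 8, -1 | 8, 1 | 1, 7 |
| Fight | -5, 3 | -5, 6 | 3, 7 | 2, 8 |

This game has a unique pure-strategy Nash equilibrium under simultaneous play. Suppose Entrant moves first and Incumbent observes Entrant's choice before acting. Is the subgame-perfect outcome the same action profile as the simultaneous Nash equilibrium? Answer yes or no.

Work backward from Incumbent's decision.
- E1 → Incumbent plays Accommodate (best of -4, -5); Entrant gets 2.
- E2 → Incumbent plays Accommodate (best of 8, -5); Entrant gets -1.
- E3 → Incumbent plays Accommodate (best of 8, 3); Entrant gets 1.
- E4 → Incumbent plays Fight (best of 1, 2); Entrant gets 8.
Maximizing over 2, -1, 1, 8, Entrant chooses E4. Subgame-perfect outcome: (Fight, E4) with payoffs (2, 8).
Under simultaneous play:
Incumbent's best replies: E1→Accommodate; E2→Accommodate; E3→Accommodate; E4→Fight.
Entrant's best replies: Accommodate→E4; Fight→E4.
Only (Fight, E4) has each player best-responding; Nash payoffs (2, 8).
Sequential outcome (Fight, E4) coincides with the Nash profile (Fight, E4).

yes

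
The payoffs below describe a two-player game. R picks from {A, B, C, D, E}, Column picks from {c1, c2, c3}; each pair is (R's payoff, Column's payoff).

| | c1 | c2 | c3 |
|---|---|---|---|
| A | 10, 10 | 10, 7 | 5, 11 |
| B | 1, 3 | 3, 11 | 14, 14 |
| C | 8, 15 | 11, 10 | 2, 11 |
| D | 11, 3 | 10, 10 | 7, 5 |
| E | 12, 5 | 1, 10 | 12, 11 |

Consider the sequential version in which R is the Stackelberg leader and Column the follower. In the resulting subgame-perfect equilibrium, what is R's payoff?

14

Work backward from Column's decision.
- A: Column compares 10, 7, 11 and picks c3; R would get 5.
- B: Column compares 3, 11, 14 and picks c3; R would get 14.
- C: Column compares 15, 10, 11 and picks c1; R would get 8.
- D: Column compares 3, 10, 5 and picks c2; R would get 10.
- E: Column compares 5, 10, 11 and picks c3; R would get 12.
Among 5, 14, 8, 10, 12, the best is 14 at B. Subgame-perfect outcome: (B, c3) with payoffs (14, 14).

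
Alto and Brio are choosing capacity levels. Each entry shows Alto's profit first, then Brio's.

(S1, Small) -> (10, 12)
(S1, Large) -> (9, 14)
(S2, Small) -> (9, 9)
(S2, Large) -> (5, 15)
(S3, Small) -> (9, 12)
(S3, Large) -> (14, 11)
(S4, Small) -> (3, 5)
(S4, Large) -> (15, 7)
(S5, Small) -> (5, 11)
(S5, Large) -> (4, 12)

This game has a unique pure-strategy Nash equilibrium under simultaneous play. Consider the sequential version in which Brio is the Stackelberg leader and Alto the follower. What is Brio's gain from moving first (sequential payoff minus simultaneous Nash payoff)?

Alto best-responds to each possible Brio move:
- Small: Alto compares 10, 9, 9, 3, 5 and picks S1; Brio would get 12.
- Large: Alto compares 9, 5, 14, 15, 4 and picks S4; Brio would get 7.
Among 12, 7, the best is 12 at Small. Subgame-perfect outcome: (S1, Small) with payoffs (10, 12).
Under simultaneous play:
Alto's best replies: Small→S1; Large→S4.
Brio's best replies: S1→Large; S2→Large; S3→Small; S4→Large; S5→Large.
The unique mutual best reply is (S4, Large), giving (15, 7).
Brio's commitment gain: 12 − 7 = 5.

5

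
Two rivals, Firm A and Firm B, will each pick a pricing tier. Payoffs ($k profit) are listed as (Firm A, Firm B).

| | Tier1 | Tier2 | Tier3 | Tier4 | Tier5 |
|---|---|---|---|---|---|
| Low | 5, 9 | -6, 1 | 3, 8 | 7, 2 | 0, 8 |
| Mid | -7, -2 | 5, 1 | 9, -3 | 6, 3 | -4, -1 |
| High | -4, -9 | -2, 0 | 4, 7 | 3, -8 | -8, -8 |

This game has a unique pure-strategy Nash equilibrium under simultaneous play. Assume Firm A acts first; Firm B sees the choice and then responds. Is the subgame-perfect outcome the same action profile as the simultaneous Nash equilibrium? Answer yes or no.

no

Backward induction with Firm A moving first.
- Low: Firm B compares 9, 1, 8, 2, 8 and picks Tier1; Firm A would get 5.
- Mid: Firm B compares -2, 1, -3, 3, -1 and picks Tier4; Firm A would get 6.
- High: Firm B compares -9, 0, 7, -8, -8 and picks Tier3; Firm A would get 4.
Maximizing over 5, 6, 4, Firm A chooses Mid. Subgame-perfect outcome: (Mid, Tier4) with payoffs (6, 3).
Under simultaneous play:
Firm A's best replies: Tier1→Low; Tier2→Mid; Tier3→Mid; Tier4→Low; Tier5→Low.
Firm B's best replies: Low→Tier1; Mid→Tier4; High→Tier3.
The unique mutual best reply is (Low, Tier1), giving (5, 9).
Sequential outcome (Mid, Tier4) differs from the Nash profile (Low, Tier1).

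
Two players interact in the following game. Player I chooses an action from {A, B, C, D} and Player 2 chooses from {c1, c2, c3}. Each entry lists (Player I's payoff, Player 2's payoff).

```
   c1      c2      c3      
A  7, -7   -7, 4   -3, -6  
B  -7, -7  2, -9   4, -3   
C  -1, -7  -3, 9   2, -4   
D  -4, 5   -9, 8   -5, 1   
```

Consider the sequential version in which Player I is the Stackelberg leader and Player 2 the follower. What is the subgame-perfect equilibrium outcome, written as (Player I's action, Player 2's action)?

(B, c3)

Backward induction with Player I moving first.
- A: BR = c2, leader payoff -7.
- B: BR = c3, leader payoff 4.
- C: BR = c2, leader payoff -3.
- D: BR = c2, leader payoff -9.
Maximizing over -7, 4, -3, -9, Player I chooses B. Subgame-perfect outcome: (B, c3) with payoffs (4, -3).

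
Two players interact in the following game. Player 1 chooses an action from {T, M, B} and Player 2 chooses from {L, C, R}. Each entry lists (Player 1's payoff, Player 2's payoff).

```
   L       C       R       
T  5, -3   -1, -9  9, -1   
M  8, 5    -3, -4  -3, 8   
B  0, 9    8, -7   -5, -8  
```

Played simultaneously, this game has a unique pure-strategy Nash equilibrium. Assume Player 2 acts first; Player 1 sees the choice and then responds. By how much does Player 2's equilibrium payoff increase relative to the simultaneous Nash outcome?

Player 1 best-responds to each possible Player 2 move:
- L: Player 1 compares 5, 8, 0 and picks M; Player 2 would get 5.
- C: Player 1 compares -1, -3, 8 and picks B; Player 2 would get -7.
- R: Player 1 compares 9, -3, -5 and picks T; Player 2 would get -1.
Maximizing over 5, -7, -1, Player 2 chooses L. Subgame-perfect outcome: (M, L) with payoffs (8, 5).
For the simultaneous game, intersect best replies.
Player 1's best replies: L→M; C→B; R→T.
Player 2's best replies: T→R; M→R; B→L.
Only (T, R) has each player best-responding; Nash payoffs (9, -1).
Player 2's commitment gain: 5 − -1 = 6.

6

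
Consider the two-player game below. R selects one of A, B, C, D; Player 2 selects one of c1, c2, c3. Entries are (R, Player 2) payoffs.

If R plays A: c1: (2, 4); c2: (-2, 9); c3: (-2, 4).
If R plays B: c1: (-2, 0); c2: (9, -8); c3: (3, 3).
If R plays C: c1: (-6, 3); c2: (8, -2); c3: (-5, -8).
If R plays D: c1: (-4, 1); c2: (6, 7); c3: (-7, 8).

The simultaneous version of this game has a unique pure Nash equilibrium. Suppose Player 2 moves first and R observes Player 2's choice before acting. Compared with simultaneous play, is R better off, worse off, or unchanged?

worse off

R best-responds to each possible Player 2 move:
- c1 → R plays A (best of 2, -2, -6, -4); Player 2 gets 4.
- c2 → R plays B (best of -2, 9, 8, 6); Player 2 gets -8.
- c3 → R plays B (best of -2, 3, -5, -7); Player 2 gets 3.
Player 2's induced payoffs are 4, -8, 3, so Player 2 commits to c1. Subgame-perfect outcome: (A, c1) with payoffs (2, 4).
Under simultaneous play:
R's best replies: c1→A; c2→B; c3→B.
Player 2's best replies: A→c2; B→c3; C→c1; D→c3.
Only (B, c3) has each player best-responding; Nash payoffs (3, 3).
R earns 2 sequentially versus 3 at the Nash outcome: worse off.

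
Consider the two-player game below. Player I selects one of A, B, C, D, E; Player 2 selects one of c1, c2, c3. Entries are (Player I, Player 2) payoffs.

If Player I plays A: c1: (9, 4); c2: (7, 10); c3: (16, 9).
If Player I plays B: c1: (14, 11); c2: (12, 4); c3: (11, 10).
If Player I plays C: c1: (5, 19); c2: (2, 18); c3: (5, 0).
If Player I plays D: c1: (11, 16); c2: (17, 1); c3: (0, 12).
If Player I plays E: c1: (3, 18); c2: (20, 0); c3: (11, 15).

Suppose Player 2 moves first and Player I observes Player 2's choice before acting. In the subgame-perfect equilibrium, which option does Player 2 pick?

Backward induction with Player 2 moving first.
- c1: BR = B, leader payoff 11.
- c2: BR = E, leader payoff 0.
- c3: BR = A, leader payoff 9.
Among 11, 0, 9, the best is 11 at c1. Subgame-perfect outcome: (B, c1) with payoffs (14, 11).

c1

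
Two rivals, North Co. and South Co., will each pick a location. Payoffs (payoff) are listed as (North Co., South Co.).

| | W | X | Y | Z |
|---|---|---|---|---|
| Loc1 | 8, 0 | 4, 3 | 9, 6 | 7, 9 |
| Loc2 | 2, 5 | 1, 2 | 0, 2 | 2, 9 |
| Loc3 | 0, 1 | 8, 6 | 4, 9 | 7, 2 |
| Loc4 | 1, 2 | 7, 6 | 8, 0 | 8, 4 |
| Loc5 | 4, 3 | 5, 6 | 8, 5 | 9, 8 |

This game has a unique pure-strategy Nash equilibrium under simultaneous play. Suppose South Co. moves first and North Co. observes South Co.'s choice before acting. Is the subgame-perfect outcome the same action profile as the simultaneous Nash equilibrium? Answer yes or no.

yes

Backward induction with South Co. moving first.
- W: North Co. compares 8, 2, 0, 1, 4 and picks Loc1; South Co. would get 0.
- X: North Co. compares 4, 1, 8, 7, 5 and picks Loc3; South Co. would get 6.
- Y: North Co. compares 9, 0, 4, 8, 8 and picks Loc1; South Co. would get 6.
- Z: North Co. compares 7, 2, 7, 8, 9 and picks Loc5; South Co. would get 8.
Among 0, 6, 6, 8, the best is 8 at Z. Subgame-perfect outcome: (Loc5, Z) with payoffs (9, 8).
Under simultaneous play:
North Co.'s best replies: W→Loc1; X→Loc3; Y→Loc1; Z→Loc5.
South Co.'s best replies: Loc1→Z; Loc2→Z; Loc3→Y; Loc4→X; Loc5→Z.
The unique mutual best reply is (Loc5, Z), giving (9, 8).
Sequential outcome (Loc5, Z) coincides with the Nash profile (Loc5, Z).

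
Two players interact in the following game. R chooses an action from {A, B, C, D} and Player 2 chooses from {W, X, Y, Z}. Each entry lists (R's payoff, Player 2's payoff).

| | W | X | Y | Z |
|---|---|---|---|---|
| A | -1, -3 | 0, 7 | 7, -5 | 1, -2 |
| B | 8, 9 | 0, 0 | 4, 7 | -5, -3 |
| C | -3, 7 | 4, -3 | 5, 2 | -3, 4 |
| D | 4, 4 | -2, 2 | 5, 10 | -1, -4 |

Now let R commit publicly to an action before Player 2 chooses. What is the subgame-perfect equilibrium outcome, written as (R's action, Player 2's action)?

(B, W)

Solve by backward induction (R leads).
- A: Player 2 compares -3, 7, -5, -2 and picks X; R would get 0.
- B: Player 2 compares 9, 0, 7, -3 and picks W; R would get 8.
- C: Player 2 compares 7, -3, 2, 4 and picks W; R would get -3.
- D: Player 2 compares 4, 2, 10, -4 and picks Y; R would get 5.
Maximizing over 0, 8, -3, 5, R chooses B. Subgame-perfect outcome: (B, W) with payoffs (8, 9).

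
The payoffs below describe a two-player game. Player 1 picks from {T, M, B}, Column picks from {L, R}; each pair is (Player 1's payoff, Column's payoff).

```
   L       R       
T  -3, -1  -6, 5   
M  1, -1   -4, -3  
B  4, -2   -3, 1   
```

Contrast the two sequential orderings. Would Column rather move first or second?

first

If Player 1 leads: Column's best replies are T→R, M→L, B→R; Player 1's induced payoffs -6, 1, -3; outcome (M, L), payoffs (1, -1).
If Column leads: Player 1's best replies are L→B, R→B; Column's induced payoffs -2, 1; outcome (B, R), payoffs (-3, 1).
Column gets 1 moving first and -1 moving second, so Column prefers to move first.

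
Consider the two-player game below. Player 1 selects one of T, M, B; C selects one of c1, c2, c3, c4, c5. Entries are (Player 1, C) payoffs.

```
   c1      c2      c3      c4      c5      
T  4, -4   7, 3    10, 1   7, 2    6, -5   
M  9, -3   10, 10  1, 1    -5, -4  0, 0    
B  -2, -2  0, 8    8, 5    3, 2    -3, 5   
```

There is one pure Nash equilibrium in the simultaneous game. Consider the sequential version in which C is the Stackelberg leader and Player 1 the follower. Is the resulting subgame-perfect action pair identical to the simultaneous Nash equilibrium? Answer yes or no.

Player 1 best-responds to each possible C move:
- c1 → Player 1 plays M (best of 4, 9, -2); C gets -3.
- c2 → Player 1 plays M (best of 7, 10, 0); C gets 10.
- c3 → Player 1 plays T (best of 10, 1, 8); C gets 1.
- c4 → Player 1 plays T (best of 7, -5, 3); C gets 2.
- c5 → Player 1 plays T (best of 6, 0, -3); C gets -5.
C's induced payoffs are -3, 10, 1, 2, -5, so C commits to c2. Subgame-perfect outcome: (M, c2) with payoffs (10, 10).
Now find the simultaneous Nash equilibrium.
Player 1's best replies: c1→M; c2→M; c3→T; c4→T; c5→T.
C's best replies: T→c2; M→c2; B→c2.
The unique mutual best reply is (M, c2), giving (10, 10).
Sequential outcome (M, c2) coincides with the Nash profile (M, c2).

yes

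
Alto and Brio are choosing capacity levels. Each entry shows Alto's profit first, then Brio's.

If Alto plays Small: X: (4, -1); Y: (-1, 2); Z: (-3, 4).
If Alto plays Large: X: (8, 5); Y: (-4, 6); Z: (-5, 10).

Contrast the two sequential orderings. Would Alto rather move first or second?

second

If Alto leads: Brio's best replies are Small→Z, Large→Z; Alto's induced payoffs -3, -5; outcome (Small, Z), payoffs (-3, 4).
If Brio leads: Alto's best replies are X→Large, Y→Small, Z→Small; Brio's induced payoffs 5, 2, 4; outcome (Large, X), payoffs (8, 5).
Alto gets -3 moving first and 8 moving second, so Alto prefers to move second.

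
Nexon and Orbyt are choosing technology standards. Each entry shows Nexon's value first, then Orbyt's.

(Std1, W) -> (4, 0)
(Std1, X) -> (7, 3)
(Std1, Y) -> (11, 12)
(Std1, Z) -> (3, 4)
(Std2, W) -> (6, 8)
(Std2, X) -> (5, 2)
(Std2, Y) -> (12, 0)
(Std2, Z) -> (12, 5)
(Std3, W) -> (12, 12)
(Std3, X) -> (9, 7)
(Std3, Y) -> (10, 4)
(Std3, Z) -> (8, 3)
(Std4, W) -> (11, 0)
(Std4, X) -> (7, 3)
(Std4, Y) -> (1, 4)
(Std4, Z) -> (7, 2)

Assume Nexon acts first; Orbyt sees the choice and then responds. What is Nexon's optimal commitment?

Std3

Solve by backward induction (Nexon leads).
- Std1: Orbyt compares 0, 3, 12, 4 and picks Y; Nexon would get 11.
- Std2: Orbyt compares 8, 2, 0, 5 and picks W; Nexon would get 6.
- Std3: Orbyt compares 12, 7, 4, 3 and picks W; Nexon would get 12.
- Std4: Orbyt compares 0, 3, 4, 2 and picks Y; Nexon would get 1.
Maximizing over 11, 6, 12, 1, Nexon chooses Std3. Subgame-perfect outcome: (Std3, W) with payoffs (12, 12).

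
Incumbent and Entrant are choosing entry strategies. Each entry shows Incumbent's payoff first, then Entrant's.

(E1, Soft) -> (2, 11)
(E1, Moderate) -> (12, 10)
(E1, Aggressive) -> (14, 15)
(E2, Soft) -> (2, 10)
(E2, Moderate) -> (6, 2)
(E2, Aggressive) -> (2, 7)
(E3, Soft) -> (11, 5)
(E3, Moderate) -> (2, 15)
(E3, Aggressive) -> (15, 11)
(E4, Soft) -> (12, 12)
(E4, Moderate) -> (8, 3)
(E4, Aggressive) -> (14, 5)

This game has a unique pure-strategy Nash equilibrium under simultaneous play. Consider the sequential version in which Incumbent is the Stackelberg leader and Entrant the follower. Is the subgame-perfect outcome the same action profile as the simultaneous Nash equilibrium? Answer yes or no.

Solve by backward induction (Incumbent leads).
- E1 → Entrant plays Aggressive (best of 11, 10, 15); Incumbent gets 14.
- E2 → Entrant plays Soft (best of 10, 2, 7); Incumbent gets 2.
- E3 → Entrant plays Moderate (best of 5, 15, 11); Incumbent gets 2.
- E4 → Entrant plays Soft (best of 12, 3, 5); Incumbent gets 12.
Maximizing over 14, 2, 2, 12, Incumbent chooses E1. Subgame-perfect outcome: (E1, Aggressive) with payoffs (14, 15).
Under simultaneous play:
Incumbent's best replies: Soft→E4; Moderate→E1; Aggressive→E3.
Entrant's best replies: E1→Aggressive; E2→Soft; E3→Moderate; E4→Soft.
Only (E4, Soft) has each player best-responding; Nash payoffs (12, 12).
Sequential outcome (E1, Aggressive) differs from the Nash profile (E4, Soft).

no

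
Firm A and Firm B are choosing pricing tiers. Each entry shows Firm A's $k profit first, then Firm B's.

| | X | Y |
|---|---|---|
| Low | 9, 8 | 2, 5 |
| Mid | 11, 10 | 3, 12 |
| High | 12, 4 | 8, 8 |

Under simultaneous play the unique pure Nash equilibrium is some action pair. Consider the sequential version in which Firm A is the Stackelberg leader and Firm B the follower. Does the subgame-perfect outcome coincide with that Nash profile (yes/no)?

Work backward from Firm B's decision.
- Low: BR = X, leader payoff 9.
- Mid: BR = Y, leader payoff 3.
- High: BR = Y, leader payoff 8.
Among 9, 3, 8, the best is 9 at Low. Subgame-perfect outcome: (Low, X) with payoffs (9, 8).
Under simultaneous play:
Firm A's best replies: X→High; Y→High.
Firm B's best replies: Low→X; Mid→Y; High→Y.
Only (High, Y) has each player best-responding; Nash payoffs (8, 8).
Sequential outcome (Low, X) differs from the Nash profile (High, Y).

no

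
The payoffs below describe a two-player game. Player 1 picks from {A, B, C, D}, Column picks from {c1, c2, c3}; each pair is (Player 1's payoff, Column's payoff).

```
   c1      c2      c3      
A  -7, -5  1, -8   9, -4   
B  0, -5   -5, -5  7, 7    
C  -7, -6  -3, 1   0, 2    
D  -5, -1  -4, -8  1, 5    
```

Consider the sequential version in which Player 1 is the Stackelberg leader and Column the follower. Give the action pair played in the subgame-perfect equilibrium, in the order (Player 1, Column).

(A, c3)

Solve by backward induction (Player 1 leads).
- A: Column compares -5, -8, -4 and picks c3; Player 1 would get 9.
- B: Column compares -5, -5, 7 and picks c3; Player 1 would get 7.
- C: Column compares -6, 1, 2 and picks c3; Player 1 would get 0.
- D: Column compares -1, -8, 5 and picks c3; Player 1 would get 1.
Maximizing over 9, 7, 0, 1, Player 1 chooses A. Subgame-perfect outcome: (A, c3) with payoffs (9, -4).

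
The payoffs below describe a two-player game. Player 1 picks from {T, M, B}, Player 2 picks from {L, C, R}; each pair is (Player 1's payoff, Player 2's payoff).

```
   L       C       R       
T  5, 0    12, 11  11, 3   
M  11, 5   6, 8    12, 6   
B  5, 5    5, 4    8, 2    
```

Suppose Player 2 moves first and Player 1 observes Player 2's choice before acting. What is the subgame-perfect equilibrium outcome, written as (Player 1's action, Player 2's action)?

Player 1 best-responds to each possible Player 2 move:
- L → Player 1 plays M (best of 5, 11, 5); Player 2 gets 5.
- C → Player 1 plays T (best of 12, 6, 5); Player 2 gets 11.
- R → Player 1 plays M (best of 11, 12, 8); Player 2 gets 6.
Among 5, 11, 6, the best is 11 at C. Subgame-perfect outcome: (T, C) with payoffs (12, 11).

(T, C)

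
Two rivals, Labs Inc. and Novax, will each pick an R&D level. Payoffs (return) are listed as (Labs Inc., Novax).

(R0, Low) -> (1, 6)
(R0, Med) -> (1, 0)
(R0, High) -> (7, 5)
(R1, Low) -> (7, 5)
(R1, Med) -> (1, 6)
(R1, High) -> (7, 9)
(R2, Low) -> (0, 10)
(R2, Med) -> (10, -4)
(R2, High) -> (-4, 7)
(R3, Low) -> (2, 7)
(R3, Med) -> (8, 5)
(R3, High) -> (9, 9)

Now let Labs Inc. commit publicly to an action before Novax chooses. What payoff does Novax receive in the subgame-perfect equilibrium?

Backward induction with Labs Inc. moving first.
- R0 → Novax plays Low (best of 6, 0, 5); Labs Inc. gets 1.
- R1 → Novax plays High (best of 5, 6, 9); Labs Inc. gets 7.
- R2 → Novax plays Low (best of 10, -4, 7); Labs Inc. gets 0.
- R3 → Novax plays High (best of 7, 5, 9); Labs Inc. gets 9.
Maximizing over 1, 7, 0, 9, Labs Inc. chooses R3. Subgame-perfect outcome: (R3, High) with payoffs (9, 9).

9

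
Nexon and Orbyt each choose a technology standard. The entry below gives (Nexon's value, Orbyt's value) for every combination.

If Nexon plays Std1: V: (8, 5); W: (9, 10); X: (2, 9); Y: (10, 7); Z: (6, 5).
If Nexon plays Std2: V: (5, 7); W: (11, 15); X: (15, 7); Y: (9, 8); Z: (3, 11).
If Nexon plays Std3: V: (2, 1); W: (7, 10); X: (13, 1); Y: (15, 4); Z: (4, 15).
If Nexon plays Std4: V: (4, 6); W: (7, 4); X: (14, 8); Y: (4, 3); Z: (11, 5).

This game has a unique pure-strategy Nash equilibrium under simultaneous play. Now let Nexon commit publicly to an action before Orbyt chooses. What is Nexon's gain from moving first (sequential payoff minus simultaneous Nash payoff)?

Backward induction with Nexon moving first.
- Std1 → Orbyt plays W (best of 5, 10, 9, 7, 5); Nexon gets 9.
- Std2 → Orbyt plays W (best of 7, 15, 7, 8, 11); Nexon gets 11.
- Std3 → Orbyt plays Z (best of 1, 10, 1, 4, 15); Nexon gets 4.
- Std4 → Orbyt plays X (best of 6, 4, 8, 3, 5); Nexon gets 14.
Maximizing over 9, 11, 4, 14, Nexon chooses Std4. Subgame-perfect outcome: (Std4, X) with payoffs (14, 8).
Now find the simultaneous Nash equilibrium.
Nexon's best replies: V→Std1; W→Std2; X→Std2; Y→Std3; Z→Std4.
Orbyt's best replies: Std1→W; Std2→W; Std3→Z; Std4→X.
Only (Std2, W) has each player best-responding; Nash payoffs (11, 15).
Nexon's commitment gain: 14 − 11 = 3.

3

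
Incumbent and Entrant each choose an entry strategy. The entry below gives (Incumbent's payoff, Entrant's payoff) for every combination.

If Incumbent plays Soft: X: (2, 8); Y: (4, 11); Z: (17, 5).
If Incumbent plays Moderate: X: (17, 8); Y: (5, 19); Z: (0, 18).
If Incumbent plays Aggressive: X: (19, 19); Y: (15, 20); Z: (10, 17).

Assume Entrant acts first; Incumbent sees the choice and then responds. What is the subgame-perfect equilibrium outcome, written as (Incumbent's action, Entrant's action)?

(Aggressive, Y)

Work backward from Incumbent's decision.
- X: Incumbent compares 2, 17, 19 and picks Aggressive; Entrant would get 19.
- Y: Incumbent compares 4, 5, 15 and picks Aggressive; Entrant would get 20.
- Z: Incumbent compares 17, 0, 10 and picks Soft; Entrant would get 5.
Among 19, 20, 5, the best is 20 at Y. Subgame-perfect outcome: (Aggressive, Y) with payoffs (15, 20).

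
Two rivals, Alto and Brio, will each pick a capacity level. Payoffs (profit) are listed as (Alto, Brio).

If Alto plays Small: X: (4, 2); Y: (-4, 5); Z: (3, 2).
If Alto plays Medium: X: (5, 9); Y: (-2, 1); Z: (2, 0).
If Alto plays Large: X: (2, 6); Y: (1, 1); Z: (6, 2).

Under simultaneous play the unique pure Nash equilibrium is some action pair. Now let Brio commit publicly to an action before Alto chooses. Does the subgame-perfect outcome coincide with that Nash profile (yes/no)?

yes

Backward induction with Brio moving first.
- X: Alto compares 4, 5, 2 and picks Medium; Brio would get 9.
- Y: Alto compares -4, -2, 1 and picks Large; Brio would get 1.
- Z: Alto compares 3, 2, 6 and picks Large; Brio would get 2.
Maximizing over 9, 1, 2, Brio chooses X. Subgame-perfect outcome: (Medium, X) with payoffs (5, 9).
Now find the simultaneous Nash equilibrium.
Alto's best replies: X→Medium; Y→Large; Z→Large.
Brio's best replies: Small→Y; Medium→X; Large→X.
The unique mutual best reply is (Medium, X), giving (5, 9).
Sequential outcome (Medium, X) coincides with the Nash profile (Medium, X).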